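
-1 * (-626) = 626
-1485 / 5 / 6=-99 / 2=-49.50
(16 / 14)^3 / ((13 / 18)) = 9216 / 4459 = 2.07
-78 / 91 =-6 / 7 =-0.86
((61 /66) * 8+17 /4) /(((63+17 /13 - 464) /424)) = -1058993 /85734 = -12.35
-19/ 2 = -9.50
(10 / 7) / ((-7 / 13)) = -130 / 49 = -2.65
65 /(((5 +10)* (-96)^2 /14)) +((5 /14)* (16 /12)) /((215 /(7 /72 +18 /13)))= 59291 /6010368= 0.01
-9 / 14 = -0.64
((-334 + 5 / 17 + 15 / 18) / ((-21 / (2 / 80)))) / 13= 33953 / 1113840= 0.03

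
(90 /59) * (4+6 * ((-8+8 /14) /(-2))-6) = 12780 /413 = 30.94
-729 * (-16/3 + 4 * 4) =-7776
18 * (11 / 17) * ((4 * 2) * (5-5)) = 0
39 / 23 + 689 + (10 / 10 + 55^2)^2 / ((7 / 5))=1053128942 / 161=6541173.55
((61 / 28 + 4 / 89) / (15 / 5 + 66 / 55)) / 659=9235 / 11495596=0.00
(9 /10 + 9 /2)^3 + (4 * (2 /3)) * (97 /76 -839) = -14794819 /7125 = -2076.47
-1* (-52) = 52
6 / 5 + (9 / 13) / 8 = 669 / 520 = 1.29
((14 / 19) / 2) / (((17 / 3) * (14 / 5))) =15 / 646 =0.02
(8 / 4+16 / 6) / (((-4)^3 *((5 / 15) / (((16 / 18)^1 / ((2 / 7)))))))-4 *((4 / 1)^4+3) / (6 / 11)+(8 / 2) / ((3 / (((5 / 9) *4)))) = -409763 / 216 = -1897.05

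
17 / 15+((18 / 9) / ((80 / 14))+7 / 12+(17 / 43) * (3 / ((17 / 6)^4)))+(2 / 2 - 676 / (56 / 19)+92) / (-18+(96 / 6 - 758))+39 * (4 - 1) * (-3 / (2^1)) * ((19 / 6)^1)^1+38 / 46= -17143264073053 / 31019581488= -552.66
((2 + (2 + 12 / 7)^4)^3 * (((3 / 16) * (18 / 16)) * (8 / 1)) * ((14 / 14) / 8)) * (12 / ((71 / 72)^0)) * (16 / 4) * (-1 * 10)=-9969990562509148890 / 13841287201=-720308047.78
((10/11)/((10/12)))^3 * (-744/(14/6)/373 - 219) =-991942848/3475241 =-285.43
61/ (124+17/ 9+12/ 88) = 12078/ 24953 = 0.48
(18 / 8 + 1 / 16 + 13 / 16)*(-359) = -8975 / 8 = -1121.88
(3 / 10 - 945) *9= -85023 / 10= -8502.30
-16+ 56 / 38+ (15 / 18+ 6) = -877 / 114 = -7.69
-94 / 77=-1.22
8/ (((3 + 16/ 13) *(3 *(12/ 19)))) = 494/ 495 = 1.00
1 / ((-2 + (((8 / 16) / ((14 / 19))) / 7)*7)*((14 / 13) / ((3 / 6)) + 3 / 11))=-4004 / 12839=-0.31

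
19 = 19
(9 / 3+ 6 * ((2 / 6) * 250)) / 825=503 / 825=0.61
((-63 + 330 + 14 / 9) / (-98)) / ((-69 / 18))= 0.71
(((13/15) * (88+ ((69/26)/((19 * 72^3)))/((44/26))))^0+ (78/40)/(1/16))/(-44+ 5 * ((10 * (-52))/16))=-46/295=-0.16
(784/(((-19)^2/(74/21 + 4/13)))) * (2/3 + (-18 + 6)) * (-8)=31865344/42237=754.44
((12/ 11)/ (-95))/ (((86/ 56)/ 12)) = -4032/ 44935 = -0.09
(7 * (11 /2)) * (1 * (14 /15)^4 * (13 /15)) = 19227208 /759375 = 25.32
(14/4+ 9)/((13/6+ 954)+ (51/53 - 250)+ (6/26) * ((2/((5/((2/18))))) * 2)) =0.02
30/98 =15/49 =0.31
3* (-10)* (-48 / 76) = 360 / 19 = 18.95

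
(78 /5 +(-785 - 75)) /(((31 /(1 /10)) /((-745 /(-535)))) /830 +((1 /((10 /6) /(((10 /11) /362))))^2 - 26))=103489220113697 /3153673912305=32.82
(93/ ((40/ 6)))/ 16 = 279/ 320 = 0.87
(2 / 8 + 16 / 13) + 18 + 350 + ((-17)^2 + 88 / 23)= 792119 / 1196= 662.31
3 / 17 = 0.18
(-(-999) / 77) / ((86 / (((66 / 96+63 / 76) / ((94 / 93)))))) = 42830127 / 189230272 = 0.23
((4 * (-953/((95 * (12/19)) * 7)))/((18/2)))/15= -0.07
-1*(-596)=596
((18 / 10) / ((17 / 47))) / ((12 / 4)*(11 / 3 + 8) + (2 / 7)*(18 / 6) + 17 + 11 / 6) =17766 / 195245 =0.09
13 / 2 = 6.50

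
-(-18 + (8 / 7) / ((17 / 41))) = 1814 / 119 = 15.24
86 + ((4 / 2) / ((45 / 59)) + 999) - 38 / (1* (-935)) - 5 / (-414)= 421028093 / 387090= 1087.67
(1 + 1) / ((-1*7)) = -2 / 7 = -0.29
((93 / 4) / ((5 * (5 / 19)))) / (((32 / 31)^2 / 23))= 39056001 / 102400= 381.41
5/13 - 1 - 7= -99/13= -7.62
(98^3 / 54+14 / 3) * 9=470722 / 3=156907.33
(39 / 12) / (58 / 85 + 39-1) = 1105 / 13152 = 0.08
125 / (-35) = -25 / 7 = -3.57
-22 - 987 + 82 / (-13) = -13199 / 13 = -1015.31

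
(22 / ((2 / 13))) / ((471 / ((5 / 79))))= 715 / 37209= 0.02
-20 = -20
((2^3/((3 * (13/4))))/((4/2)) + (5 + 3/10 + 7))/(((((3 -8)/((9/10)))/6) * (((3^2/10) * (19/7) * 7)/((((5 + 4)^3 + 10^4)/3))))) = -53183653/18525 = -2870.91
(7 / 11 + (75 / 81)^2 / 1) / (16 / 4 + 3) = 11978 / 56133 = 0.21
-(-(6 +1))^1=7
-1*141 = -141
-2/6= -1/3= -0.33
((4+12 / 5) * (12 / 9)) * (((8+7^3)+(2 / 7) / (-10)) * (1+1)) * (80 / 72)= 6289408 / 945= 6655.46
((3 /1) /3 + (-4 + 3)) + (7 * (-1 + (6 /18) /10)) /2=-203 /60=-3.38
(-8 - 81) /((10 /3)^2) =-801 /100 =-8.01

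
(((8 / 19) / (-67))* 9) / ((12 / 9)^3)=-243 / 10184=-0.02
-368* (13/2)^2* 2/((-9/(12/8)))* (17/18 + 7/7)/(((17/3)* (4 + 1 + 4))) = 272090/1377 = 197.60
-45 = -45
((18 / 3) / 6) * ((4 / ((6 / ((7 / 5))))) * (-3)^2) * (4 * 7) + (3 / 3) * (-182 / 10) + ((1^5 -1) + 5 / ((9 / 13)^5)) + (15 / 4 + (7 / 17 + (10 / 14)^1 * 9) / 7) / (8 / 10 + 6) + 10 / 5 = 1679975552443 / 6689543112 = 251.13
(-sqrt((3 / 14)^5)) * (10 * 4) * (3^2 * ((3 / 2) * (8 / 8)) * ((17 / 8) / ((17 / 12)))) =-3645 * sqrt(42) / 1372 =-17.22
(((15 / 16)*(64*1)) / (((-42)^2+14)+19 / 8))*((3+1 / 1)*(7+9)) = 30720 / 14243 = 2.16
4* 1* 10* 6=240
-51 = -51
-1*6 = -6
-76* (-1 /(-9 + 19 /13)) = -494 /49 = -10.08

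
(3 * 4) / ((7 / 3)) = 36 / 7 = 5.14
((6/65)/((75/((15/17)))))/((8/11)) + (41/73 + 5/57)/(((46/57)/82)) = 2448337607/37105900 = 65.98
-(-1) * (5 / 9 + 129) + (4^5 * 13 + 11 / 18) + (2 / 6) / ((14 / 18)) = 13442.60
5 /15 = 1 /3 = 0.33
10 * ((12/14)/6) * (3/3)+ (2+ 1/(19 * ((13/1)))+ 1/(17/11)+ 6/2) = 208093/29393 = 7.08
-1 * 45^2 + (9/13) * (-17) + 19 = -26231/13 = -2017.77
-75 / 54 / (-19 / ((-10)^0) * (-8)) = -25 / 2736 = -0.01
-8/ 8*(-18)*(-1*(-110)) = 1980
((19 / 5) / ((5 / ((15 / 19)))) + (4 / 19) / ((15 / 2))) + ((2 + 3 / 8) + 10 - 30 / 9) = 7349 / 760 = 9.67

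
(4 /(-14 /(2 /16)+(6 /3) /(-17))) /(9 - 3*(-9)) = -17 /17154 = -0.00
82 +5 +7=94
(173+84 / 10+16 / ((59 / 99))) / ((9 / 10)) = 231.39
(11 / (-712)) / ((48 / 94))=-517 / 17088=-0.03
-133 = -133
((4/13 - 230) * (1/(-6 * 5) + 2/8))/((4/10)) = -1493/12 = -124.42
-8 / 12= -2 / 3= -0.67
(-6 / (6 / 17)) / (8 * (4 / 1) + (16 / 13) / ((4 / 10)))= -221 / 456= -0.48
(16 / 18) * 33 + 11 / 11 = 91 / 3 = 30.33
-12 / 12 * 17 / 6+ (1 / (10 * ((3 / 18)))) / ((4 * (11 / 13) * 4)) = -2.79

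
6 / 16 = 0.38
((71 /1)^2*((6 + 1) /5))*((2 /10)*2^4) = 564592 /25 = 22583.68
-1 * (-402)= 402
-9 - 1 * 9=-18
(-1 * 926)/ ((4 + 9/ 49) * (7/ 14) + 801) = -90748/ 78703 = -1.15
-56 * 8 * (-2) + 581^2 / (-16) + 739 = -311401 / 16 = -19462.56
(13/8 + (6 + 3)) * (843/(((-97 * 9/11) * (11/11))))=-262735/2328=-112.86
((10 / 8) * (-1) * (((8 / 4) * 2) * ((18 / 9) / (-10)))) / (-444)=-1 / 444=-0.00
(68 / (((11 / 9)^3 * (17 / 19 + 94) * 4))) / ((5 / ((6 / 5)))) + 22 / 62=234579979 / 619946525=0.38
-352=-352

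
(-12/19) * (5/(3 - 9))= 0.53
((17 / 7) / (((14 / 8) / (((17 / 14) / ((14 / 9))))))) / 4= 2601 / 9604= 0.27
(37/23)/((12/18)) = 111/46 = 2.41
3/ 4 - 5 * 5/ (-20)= 2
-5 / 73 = -0.07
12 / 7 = 1.71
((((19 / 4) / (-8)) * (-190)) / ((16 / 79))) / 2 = 142595 / 512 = 278.51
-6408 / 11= -582.55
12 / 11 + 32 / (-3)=-316 / 33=-9.58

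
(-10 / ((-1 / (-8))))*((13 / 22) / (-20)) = 26 / 11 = 2.36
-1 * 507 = -507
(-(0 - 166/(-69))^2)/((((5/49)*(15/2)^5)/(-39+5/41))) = 68873245952/741153796875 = 0.09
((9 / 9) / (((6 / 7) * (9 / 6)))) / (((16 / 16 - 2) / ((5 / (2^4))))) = -35 / 144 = -0.24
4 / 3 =1.33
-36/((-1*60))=3/5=0.60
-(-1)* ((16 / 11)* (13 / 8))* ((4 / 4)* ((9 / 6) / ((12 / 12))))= 39 / 11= 3.55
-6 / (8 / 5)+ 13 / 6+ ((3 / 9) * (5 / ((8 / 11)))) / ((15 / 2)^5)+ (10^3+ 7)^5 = 1887186798084740372051 / 1822500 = 1035493442021805.42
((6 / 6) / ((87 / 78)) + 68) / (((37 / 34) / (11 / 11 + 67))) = 124848 / 29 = 4305.10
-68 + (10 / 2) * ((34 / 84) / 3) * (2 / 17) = -4279 / 63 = -67.92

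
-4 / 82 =-2 / 41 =-0.05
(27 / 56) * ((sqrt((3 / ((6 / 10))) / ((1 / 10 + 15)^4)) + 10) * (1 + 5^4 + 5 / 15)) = 422775 * sqrt(5) / 319214 + 84555 / 28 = 3022.78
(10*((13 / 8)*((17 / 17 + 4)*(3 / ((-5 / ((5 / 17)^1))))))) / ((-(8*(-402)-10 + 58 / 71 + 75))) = -69225 / 15209084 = -0.00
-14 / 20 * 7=-49 / 10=-4.90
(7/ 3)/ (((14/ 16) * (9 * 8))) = 1/ 27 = 0.04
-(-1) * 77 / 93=77 / 93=0.83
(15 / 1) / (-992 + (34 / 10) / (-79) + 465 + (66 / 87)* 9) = -57275 / 1986356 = -0.03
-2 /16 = -1 /8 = -0.12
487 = 487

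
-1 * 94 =-94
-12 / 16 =-3 / 4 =-0.75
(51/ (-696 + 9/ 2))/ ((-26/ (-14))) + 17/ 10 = 99501/ 59930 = 1.66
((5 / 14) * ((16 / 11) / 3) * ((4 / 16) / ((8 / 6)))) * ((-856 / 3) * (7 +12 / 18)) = -49220 / 693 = -71.02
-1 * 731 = -731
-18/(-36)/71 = 1/142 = 0.01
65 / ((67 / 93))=6045 / 67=90.22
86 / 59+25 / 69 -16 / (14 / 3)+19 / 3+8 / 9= 479912 / 85491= 5.61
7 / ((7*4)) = 0.25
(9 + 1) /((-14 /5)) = -25 /7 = -3.57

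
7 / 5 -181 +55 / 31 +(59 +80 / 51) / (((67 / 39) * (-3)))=-100407106 / 529635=-189.58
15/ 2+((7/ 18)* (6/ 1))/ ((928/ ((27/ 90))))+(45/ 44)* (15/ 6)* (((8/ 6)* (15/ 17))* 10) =65216509/ 1735360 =37.58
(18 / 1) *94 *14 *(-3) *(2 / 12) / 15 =-3948 / 5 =-789.60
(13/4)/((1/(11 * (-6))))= -429/2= -214.50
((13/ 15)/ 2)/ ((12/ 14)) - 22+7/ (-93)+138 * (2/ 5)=187657/ 5580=33.63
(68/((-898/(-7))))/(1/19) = 10.07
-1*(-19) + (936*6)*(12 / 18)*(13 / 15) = 3263.80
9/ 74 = 0.12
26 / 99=0.26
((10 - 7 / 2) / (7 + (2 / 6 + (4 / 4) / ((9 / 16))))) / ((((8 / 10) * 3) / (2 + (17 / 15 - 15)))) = -3.53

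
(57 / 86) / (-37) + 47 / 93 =144253 / 295926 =0.49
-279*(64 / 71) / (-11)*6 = 107136 / 781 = 137.18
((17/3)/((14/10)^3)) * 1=2125/1029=2.07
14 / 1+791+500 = 1305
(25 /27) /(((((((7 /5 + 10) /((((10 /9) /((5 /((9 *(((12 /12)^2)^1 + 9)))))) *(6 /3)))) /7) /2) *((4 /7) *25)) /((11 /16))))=13475 /6156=2.19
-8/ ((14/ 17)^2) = -578/ 49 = -11.80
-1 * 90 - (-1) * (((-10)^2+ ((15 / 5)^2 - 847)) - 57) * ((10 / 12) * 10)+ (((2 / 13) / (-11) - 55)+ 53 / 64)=-61951589 / 9152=-6769.19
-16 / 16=-1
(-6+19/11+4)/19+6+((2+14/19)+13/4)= 10009/836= 11.97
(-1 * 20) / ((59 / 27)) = -540 / 59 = -9.15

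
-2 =-2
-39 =-39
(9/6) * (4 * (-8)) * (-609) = 29232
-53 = -53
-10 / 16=-5 / 8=-0.62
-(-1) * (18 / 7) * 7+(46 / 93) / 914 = 765041 / 42501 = 18.00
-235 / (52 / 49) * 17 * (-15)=2936325 / 52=56467.79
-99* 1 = -99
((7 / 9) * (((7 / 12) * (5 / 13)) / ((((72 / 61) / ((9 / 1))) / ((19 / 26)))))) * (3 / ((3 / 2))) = 283955 / 146016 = 1.94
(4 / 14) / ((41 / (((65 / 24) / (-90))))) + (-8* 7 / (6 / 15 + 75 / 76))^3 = -597379782117505379 / 9073346440536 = -65838.97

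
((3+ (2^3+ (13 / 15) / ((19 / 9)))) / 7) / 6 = 542 / 1995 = 0.27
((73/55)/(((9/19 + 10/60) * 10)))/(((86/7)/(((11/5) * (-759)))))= -302841/10750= -28.17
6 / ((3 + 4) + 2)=2 / 3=0.67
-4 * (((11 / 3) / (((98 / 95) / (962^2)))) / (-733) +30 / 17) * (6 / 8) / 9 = 8217023800 / 5495301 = 1495.28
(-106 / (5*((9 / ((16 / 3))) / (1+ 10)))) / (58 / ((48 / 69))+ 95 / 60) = -149248 / 91755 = -1.63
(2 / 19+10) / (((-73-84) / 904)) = -173568 / 2983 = -58.19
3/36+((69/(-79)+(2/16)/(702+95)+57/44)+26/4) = 116447495/16622232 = 7.01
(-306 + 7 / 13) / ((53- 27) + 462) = -3971 / 6344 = -0.63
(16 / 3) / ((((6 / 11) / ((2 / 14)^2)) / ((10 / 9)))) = 880 / 3969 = 0.22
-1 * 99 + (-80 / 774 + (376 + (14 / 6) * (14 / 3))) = 111373 / 387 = 287.79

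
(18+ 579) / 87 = 199 / 29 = 6.86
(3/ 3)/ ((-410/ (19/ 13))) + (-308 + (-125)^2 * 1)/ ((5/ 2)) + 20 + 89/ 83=543951129/ 88478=6147.87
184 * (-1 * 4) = -736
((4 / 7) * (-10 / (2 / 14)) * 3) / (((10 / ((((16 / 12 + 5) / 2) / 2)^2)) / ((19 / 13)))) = -6859 / 156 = -43.97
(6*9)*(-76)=-4104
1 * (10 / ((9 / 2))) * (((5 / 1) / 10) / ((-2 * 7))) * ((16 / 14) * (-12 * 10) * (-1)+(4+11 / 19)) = -31415 / 2793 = -11.25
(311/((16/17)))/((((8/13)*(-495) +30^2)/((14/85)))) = 28301/309600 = 0.09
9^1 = 9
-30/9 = -10/3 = -3.33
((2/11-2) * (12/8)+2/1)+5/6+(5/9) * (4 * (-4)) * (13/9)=-22691/1782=-12.73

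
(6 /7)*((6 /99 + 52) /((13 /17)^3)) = 99.79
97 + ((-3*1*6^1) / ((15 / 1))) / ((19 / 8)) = 96.49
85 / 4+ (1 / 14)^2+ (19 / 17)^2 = 637365 / 28322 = 22.50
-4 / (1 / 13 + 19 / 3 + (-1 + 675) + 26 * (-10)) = -39 / 4099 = -0.01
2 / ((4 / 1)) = 1 / 2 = 0.50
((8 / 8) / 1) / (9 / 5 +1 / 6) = 30 / 59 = 0.51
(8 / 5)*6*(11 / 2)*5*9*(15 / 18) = 1980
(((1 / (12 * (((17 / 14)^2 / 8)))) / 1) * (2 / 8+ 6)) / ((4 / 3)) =1225 / 578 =2.12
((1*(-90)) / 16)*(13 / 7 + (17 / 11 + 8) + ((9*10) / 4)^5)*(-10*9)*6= 86317814355075 / 4928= 17515790250.62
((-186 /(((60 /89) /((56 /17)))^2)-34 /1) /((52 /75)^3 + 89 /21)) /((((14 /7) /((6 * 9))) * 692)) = -51557810731875 /1349907100714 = -38.19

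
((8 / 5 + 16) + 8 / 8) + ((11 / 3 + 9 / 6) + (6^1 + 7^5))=505103 / 30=16836.77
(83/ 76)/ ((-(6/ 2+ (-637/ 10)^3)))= 20750/ 4910965207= 0.00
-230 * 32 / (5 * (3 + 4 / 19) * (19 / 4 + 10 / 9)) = -1006848 / 12871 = -78.23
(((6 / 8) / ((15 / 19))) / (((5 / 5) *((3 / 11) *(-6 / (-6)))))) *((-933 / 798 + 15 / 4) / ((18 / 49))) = 105721 / 4320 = 24.47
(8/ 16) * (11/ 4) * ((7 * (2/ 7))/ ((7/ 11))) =121/ 28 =4.32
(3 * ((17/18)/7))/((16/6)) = 17/112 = 0.15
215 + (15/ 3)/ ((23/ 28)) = 5085/ 23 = 221.09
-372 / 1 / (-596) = 93 / 149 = 0.62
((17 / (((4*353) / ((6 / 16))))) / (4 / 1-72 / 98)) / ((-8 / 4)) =-2499 / 3614720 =-0.00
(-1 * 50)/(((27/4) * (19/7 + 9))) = -700/1107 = -0.63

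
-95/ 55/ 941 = -19/ 10351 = -0.00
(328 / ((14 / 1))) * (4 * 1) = 656 / 7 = 93.71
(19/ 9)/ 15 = 19/ 135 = 0.14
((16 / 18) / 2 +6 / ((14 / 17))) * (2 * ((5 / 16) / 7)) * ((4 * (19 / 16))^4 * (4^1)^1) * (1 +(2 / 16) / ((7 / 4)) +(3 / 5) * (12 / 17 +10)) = 62895130057 / 5970944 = 10533.53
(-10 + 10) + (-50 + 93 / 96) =-1569 / 32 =-49.03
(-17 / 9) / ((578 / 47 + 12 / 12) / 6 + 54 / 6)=-1598 / 9489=-0.17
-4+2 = -2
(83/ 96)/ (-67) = -83/ 6432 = -0.01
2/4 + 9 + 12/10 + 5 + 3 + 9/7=1399/70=19.99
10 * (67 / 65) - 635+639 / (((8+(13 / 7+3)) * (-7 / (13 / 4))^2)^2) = -91656479797 / 146764800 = -624.51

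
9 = 9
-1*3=-3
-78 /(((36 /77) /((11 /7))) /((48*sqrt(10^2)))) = -125840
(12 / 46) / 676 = 3 / 7774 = 0.00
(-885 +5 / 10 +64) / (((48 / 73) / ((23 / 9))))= -918413 / 288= -3188.93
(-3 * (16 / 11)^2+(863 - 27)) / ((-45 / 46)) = -4617848 / 5445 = -848.09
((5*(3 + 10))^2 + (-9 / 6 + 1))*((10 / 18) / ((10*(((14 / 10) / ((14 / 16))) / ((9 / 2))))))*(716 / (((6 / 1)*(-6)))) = -7561855 / 576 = -13128.22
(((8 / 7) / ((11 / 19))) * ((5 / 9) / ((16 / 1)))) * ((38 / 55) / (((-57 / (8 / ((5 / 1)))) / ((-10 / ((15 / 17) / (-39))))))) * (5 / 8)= -8398 / 22869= -0.37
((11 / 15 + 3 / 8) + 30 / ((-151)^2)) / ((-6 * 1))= -3036133 / 16416720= -0.18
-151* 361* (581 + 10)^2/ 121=-19039656591/ 121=-157352533.81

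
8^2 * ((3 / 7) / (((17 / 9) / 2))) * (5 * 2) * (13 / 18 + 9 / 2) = 180480 / 119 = 1516.64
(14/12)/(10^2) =7/600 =0.01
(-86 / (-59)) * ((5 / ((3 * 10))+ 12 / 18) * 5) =1075 / 177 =6.07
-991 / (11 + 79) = -991 / 90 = -11.01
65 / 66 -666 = -43891 / 66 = -665.02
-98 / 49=-2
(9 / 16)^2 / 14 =81 / 3584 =0.02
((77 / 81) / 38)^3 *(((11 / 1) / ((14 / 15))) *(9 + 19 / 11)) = 0.00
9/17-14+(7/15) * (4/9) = -13.26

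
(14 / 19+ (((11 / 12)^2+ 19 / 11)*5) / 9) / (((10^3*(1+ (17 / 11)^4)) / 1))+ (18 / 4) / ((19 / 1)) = 573260682119 / 2417141088000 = 0.24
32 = 32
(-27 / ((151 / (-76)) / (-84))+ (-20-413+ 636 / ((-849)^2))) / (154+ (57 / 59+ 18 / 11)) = -7414654638149 / 737470003659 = -10.05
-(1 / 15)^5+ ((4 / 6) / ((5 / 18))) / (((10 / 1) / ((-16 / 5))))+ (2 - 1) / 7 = -3323032 / 5315625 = -0.63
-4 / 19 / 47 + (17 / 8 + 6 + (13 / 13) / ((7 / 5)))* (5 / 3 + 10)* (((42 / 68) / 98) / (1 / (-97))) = -214402207 / 3400544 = -63.05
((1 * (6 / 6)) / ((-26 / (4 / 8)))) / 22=-0.00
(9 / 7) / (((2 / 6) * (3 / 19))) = 171 / 7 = 24.43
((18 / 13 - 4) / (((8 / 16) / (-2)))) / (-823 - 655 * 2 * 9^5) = -136 / 1005615169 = -0.00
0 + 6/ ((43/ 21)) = 126/ 43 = 2.93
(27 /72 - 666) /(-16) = 5325 /128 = 41.60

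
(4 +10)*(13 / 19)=182 / 19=9.58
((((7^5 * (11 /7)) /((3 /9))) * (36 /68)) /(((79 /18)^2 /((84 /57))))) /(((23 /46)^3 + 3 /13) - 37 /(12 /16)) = -288342198144 /4400585269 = -65.52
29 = 29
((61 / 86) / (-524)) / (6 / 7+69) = -427 / 22036296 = -0.00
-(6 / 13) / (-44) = 3 / 286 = 0.01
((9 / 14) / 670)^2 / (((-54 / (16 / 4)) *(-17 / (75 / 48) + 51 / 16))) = 6 / 676819997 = 0.00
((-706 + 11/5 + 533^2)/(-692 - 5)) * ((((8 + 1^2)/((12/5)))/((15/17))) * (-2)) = 708463/205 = 3455.92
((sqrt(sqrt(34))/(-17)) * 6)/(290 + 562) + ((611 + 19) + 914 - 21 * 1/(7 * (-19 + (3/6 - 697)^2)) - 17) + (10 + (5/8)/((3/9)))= 7962643969/5174328 - 34^(1/4)/2414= 1538.87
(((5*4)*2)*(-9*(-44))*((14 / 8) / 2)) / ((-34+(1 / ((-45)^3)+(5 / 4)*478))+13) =360855000 / 15009589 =24.04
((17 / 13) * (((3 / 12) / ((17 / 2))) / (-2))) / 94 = -1 / 4888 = -0.00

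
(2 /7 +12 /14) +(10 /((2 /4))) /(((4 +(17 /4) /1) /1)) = 824 /231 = 3.57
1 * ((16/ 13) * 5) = 80/ 13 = 6.15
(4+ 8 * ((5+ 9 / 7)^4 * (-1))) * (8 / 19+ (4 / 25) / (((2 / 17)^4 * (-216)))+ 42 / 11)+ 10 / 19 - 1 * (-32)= -658644840379 / 142619400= -4618.20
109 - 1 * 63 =46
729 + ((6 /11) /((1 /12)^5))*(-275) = -37324071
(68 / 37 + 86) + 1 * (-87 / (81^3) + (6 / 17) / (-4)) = 19555043701 / 222850926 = 87.75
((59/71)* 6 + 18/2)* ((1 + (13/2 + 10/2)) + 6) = 36741/142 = 258.74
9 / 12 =3 / 4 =0.75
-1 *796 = -796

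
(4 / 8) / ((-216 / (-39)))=13 / 144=0.09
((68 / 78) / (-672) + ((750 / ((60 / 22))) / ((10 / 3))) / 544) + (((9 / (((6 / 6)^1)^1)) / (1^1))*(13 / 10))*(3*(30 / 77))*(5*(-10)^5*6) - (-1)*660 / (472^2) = -1399807785552729131 / 34120037952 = -41025973.87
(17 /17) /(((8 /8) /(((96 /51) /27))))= 32 /459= 0.07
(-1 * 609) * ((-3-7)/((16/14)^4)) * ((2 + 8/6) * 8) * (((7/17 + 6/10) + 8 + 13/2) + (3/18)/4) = 77324048935/52224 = 1480622.87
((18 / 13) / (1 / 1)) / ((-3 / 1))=-6 / 13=-0.46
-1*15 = -15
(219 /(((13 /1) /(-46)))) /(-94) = 5037 /611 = 8.24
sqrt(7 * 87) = sqrt(609) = 24.68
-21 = -21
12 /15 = 0.80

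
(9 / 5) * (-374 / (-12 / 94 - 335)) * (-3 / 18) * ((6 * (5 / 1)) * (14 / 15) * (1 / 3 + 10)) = -7628852 / 78755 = -96.87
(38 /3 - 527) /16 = -1543 /48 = -32.15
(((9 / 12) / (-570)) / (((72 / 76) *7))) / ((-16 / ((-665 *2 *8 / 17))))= -19 / 2448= -0.01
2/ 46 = 1/ 23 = 0.04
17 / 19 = 0.89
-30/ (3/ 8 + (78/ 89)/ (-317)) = -80.59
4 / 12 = 1 / 3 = 0.33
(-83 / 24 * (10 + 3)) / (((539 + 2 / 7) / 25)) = -7553 / 3624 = -2.08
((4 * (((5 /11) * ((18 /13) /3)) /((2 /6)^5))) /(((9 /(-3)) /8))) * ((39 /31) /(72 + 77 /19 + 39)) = -2216160 /372713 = -5.95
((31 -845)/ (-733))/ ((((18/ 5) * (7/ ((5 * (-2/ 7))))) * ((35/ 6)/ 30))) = -81400/ 251419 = -0.32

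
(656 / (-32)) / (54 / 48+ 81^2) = -164 / 52497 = -0.00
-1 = -1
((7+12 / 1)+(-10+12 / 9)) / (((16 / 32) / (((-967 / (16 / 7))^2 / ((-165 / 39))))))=-18465202483 / 21120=-874299.36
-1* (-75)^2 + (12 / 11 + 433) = -57100 / 11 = -5190.91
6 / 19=0.32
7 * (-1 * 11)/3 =-77/3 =-25.67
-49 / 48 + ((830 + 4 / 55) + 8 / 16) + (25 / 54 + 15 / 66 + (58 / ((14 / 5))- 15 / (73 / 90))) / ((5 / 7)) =1445910769 / 1734480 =833.63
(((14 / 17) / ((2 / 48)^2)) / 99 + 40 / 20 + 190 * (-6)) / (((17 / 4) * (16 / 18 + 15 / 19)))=-144946440 / 912373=-158.87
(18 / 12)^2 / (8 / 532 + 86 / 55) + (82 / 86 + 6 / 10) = 2.98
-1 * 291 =-291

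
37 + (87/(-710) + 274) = 220723/710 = 310.88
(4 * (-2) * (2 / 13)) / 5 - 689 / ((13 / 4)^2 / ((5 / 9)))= -21344 / 585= -36.49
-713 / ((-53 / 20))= 14260 / 53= 269.06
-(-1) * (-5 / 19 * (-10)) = 50 / 19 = 2.63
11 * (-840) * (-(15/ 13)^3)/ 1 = 31185000/ 2197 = 14194.36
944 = 944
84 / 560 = 0.15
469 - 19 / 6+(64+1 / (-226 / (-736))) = 361435 / 678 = 533.09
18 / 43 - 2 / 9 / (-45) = 7376 / 17415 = 0.42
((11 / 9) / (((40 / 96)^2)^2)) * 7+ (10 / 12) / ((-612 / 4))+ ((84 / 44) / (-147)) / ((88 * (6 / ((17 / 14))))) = 15449304570391 / 54428220000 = 283.85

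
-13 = -13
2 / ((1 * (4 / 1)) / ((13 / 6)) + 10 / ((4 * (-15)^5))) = 7897500 / 7289987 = 1.08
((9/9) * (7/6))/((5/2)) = 7/15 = 0.47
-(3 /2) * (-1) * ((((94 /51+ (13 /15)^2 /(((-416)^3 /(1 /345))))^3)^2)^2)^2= 2342264756767860200086640018757108242844242037413657861227749296448460103122089065165083528831157828640680837964677396013231508296908739787080906532954684215247250410322134831721190750323027138752084039923875750286451415110666938685088347216434626850183256455286894578827239700673566709121 /660937608752970949416583894600786175501029859946964627643360897568163941790398685150002440768732192291875282506725310305391274414778176928491150382316127269119489944933937209608131137045975087132588780126470144000000000000000000000000000000000000000000000000000000000000000000000000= 3543851.53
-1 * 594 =-594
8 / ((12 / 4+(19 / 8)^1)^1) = 64 / 43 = 1.49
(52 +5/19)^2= 986049/361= 2731.44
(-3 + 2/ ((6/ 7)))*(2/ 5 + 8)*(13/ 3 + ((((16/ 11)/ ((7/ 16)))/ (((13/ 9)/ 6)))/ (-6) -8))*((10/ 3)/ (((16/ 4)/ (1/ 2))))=17923/ 1287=13.93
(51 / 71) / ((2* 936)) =17 / 44304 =0.00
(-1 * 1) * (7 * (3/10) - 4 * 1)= 19/10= 1.90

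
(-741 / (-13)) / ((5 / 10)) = 114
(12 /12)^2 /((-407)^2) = 1 /165649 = 0.00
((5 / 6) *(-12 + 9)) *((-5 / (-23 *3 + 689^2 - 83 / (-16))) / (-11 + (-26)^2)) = 8 / 202014099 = 0.00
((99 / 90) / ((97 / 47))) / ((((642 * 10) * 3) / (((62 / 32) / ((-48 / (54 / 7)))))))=-0.00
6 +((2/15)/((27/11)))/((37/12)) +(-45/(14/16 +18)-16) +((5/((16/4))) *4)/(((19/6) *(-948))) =-12.37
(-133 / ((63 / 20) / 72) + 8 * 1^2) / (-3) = 3032 / 3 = 1010.67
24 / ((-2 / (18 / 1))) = -216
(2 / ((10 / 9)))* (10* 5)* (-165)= -14850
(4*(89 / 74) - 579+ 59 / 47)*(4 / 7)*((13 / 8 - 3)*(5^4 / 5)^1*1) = 684978250 / 12173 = 56270.29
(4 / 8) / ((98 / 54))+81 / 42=2.20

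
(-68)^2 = 4624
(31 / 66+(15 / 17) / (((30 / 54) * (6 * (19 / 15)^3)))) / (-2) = -1154267 / 3847899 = -0.30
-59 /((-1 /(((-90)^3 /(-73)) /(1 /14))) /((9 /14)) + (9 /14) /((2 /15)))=-2709693000 /221433239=-12.24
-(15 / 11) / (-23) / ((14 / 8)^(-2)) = 735 / 4048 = 0.18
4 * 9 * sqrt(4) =72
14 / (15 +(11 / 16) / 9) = 2016 / 2171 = 0.93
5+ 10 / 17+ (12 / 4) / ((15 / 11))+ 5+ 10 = 1937 / 85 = 22.79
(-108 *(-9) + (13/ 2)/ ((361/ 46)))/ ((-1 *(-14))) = 351191/ 5054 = 69.49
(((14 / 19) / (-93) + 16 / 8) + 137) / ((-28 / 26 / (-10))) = 15963935 / 12369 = 1290.64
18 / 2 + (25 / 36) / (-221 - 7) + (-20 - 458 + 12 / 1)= -3751081 / 8208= -457.00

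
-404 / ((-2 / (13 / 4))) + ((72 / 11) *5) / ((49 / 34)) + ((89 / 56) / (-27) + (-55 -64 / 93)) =2250163001 / 3609144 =623.46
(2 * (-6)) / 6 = -2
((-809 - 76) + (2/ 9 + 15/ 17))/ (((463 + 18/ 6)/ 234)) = -1758068/ 3961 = -443.84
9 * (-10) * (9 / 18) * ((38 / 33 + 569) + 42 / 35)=-282819 / 11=-25710.82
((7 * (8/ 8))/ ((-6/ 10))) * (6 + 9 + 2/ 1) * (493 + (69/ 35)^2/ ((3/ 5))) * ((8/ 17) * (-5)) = 233089.52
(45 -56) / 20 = -11 / 20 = -0.55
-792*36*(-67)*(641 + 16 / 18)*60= 73572174720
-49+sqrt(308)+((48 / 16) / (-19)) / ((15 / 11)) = -4666 / 95+2* sqrt(77) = -31.57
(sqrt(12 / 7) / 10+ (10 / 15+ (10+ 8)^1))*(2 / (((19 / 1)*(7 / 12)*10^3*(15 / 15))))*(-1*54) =-432 / 2375 - 162*sqrt(21) / 581875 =-0.18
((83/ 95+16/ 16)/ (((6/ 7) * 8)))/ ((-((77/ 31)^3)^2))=-78987827609/ 67886146657560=-0.00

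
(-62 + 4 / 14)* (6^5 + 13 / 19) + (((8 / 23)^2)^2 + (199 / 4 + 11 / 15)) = -1071639486639223 / 2233131180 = -479882.01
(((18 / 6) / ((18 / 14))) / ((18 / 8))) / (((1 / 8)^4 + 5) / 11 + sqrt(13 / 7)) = -60289073152 / 211088351169 + 56841207808 * sqrt(91) / 633265053507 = 0.57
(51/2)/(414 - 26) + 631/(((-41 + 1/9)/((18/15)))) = -411681/22310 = -18.45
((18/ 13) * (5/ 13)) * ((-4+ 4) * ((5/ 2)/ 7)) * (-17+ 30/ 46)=0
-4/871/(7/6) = -24/6097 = -0.00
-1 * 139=-139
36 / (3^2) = 4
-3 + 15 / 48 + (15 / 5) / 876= -2.68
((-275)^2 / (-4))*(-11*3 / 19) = 2495625 / 76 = 32837.17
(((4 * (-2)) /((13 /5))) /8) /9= -0.04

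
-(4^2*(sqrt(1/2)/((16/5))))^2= -25/2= -12.50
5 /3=1.67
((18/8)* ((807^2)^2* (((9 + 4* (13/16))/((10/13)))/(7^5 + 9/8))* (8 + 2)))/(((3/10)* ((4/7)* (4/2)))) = 5673523603033377/215144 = 26370819558.22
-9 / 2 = -4.50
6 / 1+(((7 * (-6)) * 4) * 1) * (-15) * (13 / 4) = 8196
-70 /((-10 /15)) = 105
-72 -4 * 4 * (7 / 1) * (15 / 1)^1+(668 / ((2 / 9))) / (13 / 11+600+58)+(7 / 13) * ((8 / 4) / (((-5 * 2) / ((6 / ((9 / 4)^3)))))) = -66713327422 / 38176515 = -1747.50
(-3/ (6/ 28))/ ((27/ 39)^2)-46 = -6092/ 81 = -75.21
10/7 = 1.43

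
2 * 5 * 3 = 30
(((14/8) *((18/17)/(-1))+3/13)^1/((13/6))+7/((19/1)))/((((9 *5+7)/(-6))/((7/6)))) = 72653/1419262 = 0.05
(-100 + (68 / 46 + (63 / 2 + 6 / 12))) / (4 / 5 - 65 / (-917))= -2338350 / 30613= -76.38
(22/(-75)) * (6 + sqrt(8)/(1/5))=-44 * sqrt(2)/15 - 44/25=-5.91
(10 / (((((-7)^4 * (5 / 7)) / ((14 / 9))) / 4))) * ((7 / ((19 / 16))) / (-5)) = -256 / 5985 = -0.04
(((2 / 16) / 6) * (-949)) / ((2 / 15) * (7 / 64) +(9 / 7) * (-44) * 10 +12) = 66430 / 1860431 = 0.04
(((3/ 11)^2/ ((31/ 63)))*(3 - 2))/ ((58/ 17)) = 0.04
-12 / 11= -1.09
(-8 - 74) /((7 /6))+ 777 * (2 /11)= 5466 /77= 70.99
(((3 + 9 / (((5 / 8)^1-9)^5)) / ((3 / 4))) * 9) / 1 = 48600964908 / 1350125107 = 36.00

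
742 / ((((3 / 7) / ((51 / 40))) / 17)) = 750533 / 20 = 37526.65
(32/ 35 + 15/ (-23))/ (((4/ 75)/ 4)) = 3165/ 161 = 19.66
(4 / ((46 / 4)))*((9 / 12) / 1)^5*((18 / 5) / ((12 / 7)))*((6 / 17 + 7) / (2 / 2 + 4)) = 25515 / 100096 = 0.25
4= 4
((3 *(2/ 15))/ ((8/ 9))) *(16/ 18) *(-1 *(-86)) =172/ 5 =34.40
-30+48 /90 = -442 /15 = -29.47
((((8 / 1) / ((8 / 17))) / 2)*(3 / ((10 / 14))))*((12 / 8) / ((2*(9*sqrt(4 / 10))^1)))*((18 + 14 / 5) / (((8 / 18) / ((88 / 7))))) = 2767.50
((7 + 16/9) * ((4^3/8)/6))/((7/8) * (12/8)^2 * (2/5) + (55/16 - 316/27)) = -12640/8077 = -1.56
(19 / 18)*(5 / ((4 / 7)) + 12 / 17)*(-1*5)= -61085 / 1224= -49.91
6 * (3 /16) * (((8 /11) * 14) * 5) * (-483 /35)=-8694 /11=-790.36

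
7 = 7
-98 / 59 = -1.66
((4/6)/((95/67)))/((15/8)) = 1072/4275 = 0.25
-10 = -10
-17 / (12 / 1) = -17 / 12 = -1.42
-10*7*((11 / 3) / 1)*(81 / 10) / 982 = -2079 / 982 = -2.12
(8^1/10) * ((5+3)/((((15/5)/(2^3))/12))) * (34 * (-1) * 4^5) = -7130316.80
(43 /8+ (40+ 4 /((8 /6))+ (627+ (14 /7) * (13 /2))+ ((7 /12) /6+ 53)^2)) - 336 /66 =199732211 /57024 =3502.60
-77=-77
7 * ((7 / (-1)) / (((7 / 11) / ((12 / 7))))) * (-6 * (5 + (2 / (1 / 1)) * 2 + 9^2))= 71280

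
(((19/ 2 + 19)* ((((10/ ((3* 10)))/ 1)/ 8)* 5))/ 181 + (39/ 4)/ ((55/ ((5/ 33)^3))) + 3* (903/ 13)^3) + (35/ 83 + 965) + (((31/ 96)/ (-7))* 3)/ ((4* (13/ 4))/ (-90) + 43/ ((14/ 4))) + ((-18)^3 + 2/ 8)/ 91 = 234339925804320386657710/ 232864172617153077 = 1006337.40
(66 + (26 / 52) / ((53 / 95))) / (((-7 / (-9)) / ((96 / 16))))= 27351 / 53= 516.06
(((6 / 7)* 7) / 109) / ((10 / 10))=6 / 109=0.06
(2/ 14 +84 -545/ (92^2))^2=7069.19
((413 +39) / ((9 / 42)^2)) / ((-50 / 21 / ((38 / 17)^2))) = -447743968 / 21675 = -20657.16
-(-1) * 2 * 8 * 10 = 160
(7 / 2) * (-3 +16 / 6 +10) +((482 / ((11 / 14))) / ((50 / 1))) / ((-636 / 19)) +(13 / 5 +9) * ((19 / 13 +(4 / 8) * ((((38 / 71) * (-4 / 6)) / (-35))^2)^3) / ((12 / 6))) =272856821526475081131231639433 / 6505307021358799039245234375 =41.94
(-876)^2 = 767376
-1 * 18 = -18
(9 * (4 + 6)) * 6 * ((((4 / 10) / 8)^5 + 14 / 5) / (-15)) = -80640009 / 800000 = -100.80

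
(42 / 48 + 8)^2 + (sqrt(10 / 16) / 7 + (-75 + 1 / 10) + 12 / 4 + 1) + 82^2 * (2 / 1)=sqrt(10) / 28 + 4305877 / 320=13455.98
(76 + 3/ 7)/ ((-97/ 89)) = -47615/ 679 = -70.13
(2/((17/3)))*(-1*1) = -6/17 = -0.35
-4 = -4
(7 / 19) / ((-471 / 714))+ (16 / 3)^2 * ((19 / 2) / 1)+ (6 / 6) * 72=9172646 / 26847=341.66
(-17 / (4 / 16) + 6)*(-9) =558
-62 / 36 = -31 / 18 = -1.72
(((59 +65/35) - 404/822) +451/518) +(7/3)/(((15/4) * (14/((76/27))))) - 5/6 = 2609477401/43111845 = 60.53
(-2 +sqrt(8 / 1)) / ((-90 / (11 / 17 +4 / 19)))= 277 / 14535 - 277*sqrt(2) / 14535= -0.01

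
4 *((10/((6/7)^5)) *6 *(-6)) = -84035/27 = -3112.41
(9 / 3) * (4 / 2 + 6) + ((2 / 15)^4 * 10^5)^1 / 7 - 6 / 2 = 14467 / 567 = 25.51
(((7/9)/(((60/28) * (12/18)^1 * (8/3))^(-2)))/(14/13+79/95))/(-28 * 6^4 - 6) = -3952000/24251995593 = -0.00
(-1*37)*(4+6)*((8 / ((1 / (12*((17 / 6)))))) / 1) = -100640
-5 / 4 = -1.25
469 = 469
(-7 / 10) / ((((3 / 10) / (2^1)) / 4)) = -56 / 3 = -18.67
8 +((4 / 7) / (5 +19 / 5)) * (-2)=606 / 77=7.87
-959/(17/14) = -13426/17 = -789.76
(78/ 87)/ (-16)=-13/ 232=-0.06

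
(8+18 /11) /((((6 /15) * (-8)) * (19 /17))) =-4505 /1672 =-2.69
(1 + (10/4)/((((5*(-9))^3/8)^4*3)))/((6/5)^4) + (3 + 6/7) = 2605875834995514154961/600515801942726250000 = 4.34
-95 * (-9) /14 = 61.07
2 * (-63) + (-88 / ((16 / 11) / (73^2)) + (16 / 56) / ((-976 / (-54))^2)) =-322530.50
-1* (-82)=82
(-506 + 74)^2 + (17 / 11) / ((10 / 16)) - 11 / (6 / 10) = 186608.14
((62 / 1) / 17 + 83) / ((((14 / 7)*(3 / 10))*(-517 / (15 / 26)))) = -36825 / 228514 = -0.16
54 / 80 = 27 / 40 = 0.68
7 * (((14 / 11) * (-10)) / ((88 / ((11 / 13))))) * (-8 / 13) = 980 / 1859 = 0.53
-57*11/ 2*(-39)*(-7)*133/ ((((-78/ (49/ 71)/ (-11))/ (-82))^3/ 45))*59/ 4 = 1858476626646632462085/ 483895672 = 3840655608605.30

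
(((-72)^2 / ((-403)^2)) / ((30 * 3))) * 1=288 / 812045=0.00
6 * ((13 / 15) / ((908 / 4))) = 26 / 1135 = 0.02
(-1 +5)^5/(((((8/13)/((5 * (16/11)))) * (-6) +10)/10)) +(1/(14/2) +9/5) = 23337956/21595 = 1080.71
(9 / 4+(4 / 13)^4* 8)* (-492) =-1142.28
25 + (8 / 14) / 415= 72629 / 2905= 25.00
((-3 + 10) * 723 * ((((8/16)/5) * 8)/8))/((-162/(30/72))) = -1687/1296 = -1.30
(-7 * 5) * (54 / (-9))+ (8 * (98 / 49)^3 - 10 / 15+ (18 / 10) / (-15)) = 20491 / 75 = 273.21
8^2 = 64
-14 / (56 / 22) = -11 / 2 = -5.50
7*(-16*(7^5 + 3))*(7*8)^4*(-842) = 15590137144279040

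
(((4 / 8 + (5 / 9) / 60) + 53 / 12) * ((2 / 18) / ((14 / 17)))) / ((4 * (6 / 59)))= 19057 / 11664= 1.63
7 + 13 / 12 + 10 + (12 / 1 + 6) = 433 / 12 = 36.08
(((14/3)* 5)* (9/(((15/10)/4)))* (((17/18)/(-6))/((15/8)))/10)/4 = -476/405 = -1.18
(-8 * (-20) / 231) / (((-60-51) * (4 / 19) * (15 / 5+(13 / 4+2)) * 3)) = -3040 / 2538459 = -0.00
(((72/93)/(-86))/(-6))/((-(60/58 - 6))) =0.00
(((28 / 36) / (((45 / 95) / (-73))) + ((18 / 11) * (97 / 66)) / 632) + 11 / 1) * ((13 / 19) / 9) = -8765984825 / 1059213672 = -8.28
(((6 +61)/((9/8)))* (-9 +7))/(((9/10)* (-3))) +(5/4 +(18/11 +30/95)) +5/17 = 47.61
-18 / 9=-2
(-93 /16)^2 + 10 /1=11209 /256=43.79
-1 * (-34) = 34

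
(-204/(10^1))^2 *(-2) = -20808/25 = -832.32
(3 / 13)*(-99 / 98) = -297 / 1274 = -0.23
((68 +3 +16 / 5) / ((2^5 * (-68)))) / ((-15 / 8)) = 371 / 20400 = 0.02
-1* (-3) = 3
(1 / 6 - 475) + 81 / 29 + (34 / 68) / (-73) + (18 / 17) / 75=-1274099569 / 2699175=-472.03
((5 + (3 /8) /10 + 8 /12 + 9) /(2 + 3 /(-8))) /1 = 3529 /390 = 9.05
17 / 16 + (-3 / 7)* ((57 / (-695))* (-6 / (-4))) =86809 / 77840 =1.12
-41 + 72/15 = -181/5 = -36.20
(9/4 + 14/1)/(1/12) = 195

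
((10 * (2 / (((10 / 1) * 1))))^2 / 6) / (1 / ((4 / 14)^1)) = 4 / 21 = 0.19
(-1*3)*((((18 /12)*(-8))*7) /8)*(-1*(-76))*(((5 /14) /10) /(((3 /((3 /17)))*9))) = 19 /34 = 0.56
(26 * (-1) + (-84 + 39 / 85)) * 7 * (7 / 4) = -456239 / 340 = -1341.88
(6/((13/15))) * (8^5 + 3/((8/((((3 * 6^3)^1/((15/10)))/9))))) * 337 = 76492260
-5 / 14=-0.36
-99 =-99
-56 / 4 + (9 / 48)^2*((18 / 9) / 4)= -7159 / 512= -13.98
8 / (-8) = -1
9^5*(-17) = -1003833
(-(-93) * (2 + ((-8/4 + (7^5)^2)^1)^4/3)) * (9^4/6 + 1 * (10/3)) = 1298898373302625282727748913396747526957/6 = 216483062217104213787958200000000000000.00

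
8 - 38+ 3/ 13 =-387/ 13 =-29.77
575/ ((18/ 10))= 2875/ 9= 319.44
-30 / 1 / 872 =-15 / 436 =-0.03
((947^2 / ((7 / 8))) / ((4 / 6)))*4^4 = 2754997248 / 7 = 393571035.43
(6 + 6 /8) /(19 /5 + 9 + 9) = 135 /436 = 0.31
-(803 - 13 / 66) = -52985 / 66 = -802.80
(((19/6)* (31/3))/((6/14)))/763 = 0.10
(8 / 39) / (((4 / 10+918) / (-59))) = -295 / 22386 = -0.01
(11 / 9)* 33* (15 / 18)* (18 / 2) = 605 / 2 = 302.50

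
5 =5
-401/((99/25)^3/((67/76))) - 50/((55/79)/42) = -3022.06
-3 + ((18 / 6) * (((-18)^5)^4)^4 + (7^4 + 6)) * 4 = 316943357539419823109689825876082286897237331834716900344304009399575392281743533407420721834085066137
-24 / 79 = -0.30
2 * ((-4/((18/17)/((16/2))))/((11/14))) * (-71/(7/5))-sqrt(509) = 386240/99-sqrt(509) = 3878.85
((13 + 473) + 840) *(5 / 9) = 2210 / 3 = 736.67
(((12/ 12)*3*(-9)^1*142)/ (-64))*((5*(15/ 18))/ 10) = 3195/ 128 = 24.96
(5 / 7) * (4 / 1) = 20 / 7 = 2.86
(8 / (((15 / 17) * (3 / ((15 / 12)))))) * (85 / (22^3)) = 0.03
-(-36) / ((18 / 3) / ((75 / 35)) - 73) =-20 / 39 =-0.51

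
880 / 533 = 1.65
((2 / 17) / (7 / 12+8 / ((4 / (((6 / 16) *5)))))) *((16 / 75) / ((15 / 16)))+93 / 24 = 2573221 / 663000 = 3.88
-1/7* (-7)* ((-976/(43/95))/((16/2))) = -11590/43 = -269.53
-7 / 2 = -3.50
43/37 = 1.16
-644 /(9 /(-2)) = 143.11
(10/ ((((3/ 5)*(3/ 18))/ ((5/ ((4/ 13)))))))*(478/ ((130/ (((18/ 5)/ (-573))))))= -7170/ 191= -37.54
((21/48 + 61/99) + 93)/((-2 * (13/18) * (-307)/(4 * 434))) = 368.20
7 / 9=0.78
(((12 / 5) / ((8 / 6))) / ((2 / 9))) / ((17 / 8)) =324 / 85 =3.81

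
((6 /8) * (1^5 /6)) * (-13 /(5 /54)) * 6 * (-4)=2106 /5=421.20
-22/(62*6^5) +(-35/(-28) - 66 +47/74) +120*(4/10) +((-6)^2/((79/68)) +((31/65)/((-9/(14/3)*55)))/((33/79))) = 411796863200947/27708658005600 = 14.86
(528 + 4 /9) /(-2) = -2378 /9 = -264.22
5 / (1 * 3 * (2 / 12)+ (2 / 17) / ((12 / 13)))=255 / 32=7.97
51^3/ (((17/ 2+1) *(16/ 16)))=265302/ 19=13963.26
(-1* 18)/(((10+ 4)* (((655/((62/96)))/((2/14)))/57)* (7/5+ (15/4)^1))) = -5301/2644628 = -0.00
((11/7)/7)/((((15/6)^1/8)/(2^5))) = 5632/245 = 22.99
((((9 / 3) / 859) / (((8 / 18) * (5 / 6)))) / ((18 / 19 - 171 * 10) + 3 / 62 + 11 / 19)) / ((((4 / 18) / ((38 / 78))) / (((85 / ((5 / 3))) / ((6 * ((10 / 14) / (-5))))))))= 323610147 / 449477333500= 0.00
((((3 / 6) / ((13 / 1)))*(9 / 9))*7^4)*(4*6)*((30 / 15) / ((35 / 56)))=7092.18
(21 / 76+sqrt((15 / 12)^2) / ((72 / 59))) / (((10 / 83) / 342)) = 590711 / 160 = 3691.94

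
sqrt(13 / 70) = sqrt(910) / 70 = 0.43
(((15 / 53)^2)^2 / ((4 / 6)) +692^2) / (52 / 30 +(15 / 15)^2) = 113354021085645 / 647019442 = 175194.15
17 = 17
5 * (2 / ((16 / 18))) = 11.25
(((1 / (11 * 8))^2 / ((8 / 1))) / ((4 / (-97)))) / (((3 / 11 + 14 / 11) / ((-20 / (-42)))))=-485 / 4021248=-0.00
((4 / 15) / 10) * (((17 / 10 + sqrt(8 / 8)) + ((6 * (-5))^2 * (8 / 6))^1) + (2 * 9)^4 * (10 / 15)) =237289 / 125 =1898.31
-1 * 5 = -5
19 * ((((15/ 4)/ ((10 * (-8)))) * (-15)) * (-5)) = -4275/ 64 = -66.80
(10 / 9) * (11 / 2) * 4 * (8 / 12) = 440 / 27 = 16.30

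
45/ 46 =0.98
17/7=2.43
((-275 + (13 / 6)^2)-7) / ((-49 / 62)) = 309473 / 882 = 350.88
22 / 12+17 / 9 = 67 / 18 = 3.72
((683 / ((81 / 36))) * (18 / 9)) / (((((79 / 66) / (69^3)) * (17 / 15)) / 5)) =987235246800 / 1343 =735096981.98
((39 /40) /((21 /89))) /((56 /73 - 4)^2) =6165653 /15594880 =0.40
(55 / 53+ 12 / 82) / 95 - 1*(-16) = 3305533 / 206435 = 16.01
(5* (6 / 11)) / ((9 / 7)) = 70 / 33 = 2.12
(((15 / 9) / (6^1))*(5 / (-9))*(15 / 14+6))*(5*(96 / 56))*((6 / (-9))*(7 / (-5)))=-550 / 63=-8.73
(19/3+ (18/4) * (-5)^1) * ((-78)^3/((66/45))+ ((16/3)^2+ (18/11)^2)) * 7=119612968636/3267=36612478.92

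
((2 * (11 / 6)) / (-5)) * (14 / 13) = -154 / 195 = -0.79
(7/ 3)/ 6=7/ 18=0.39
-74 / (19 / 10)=-740 / 19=-38.95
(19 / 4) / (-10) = -19 / 40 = -0.48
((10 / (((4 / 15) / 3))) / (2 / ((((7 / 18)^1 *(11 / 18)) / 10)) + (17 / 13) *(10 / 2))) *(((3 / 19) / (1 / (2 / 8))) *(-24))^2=7297290 / 6554677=1.11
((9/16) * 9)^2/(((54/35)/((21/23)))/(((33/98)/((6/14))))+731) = 2525985/72259328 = 0.03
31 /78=0.40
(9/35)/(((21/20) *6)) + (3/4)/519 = 1433/33908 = 0.04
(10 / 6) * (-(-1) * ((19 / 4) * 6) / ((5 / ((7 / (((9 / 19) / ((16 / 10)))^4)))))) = 8656.57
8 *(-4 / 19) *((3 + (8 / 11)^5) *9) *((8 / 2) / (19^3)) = -594340992 / 20988327371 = -0.03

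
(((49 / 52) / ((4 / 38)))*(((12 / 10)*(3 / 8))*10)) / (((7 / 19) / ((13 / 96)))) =7581 / 512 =14.81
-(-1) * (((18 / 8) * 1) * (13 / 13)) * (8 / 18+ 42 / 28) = 35 / 8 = 4.38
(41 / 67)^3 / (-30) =-68921 / 9022890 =-0.01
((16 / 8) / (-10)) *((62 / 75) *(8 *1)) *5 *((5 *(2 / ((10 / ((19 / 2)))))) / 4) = -1178 / 75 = -15.71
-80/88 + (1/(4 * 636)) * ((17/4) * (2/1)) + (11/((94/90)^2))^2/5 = 19.43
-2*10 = -20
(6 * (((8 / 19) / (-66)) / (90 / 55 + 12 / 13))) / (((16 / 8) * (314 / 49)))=-637 / 545889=-0.00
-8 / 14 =-4 / 7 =-0.57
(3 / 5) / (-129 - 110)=-3 / 1195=-0.00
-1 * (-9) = 9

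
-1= -1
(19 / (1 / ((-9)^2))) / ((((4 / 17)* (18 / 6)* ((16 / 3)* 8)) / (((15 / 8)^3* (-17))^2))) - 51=86118889317747 / 134217728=641635.73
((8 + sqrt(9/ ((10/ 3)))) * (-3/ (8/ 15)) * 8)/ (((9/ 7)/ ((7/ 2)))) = -1181.29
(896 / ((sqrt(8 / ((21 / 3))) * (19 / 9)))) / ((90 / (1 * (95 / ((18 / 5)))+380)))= 4312 * sqrt(14) / 9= 1792.67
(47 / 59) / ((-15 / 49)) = -2.60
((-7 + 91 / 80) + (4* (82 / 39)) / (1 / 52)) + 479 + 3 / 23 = 5026519 / 5520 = 910.60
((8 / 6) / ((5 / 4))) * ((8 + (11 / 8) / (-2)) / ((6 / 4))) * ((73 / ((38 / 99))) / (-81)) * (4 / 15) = -41756 / 12825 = -3.26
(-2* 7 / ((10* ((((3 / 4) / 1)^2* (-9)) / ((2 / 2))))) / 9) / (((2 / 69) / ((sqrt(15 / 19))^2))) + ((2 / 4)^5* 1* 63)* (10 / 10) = 138173 / 49248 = 2.81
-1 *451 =-451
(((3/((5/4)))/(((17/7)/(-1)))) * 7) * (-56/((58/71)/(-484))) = -565768896/2465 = -229520.85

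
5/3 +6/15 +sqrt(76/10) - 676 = -10109/15 +sqrt(190)/5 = -671.18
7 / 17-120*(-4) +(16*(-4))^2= 77799 / 17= 4576.41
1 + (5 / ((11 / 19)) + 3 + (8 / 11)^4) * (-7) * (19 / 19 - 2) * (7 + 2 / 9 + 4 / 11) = 918606707 / 1449459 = 633.76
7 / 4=1.75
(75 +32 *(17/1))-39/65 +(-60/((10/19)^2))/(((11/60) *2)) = 1522/55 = 27.67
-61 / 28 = -2.18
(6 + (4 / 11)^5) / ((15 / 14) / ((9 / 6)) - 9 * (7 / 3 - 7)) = 520870 / 3704173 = 0.14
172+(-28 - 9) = 135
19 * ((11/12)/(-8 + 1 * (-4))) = -209/144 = -1.45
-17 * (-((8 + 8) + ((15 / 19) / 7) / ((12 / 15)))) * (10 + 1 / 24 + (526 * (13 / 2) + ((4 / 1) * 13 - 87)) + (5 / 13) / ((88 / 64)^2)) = 18705682055639 / 20084064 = 931369.37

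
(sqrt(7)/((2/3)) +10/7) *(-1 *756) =-1134 *sqrt(7)-1080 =-4080.28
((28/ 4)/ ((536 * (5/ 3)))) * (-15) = -63/ 536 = -0.12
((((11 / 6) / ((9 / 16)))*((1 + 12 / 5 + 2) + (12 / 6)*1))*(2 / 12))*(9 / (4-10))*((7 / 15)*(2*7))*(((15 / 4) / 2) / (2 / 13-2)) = 259259 / 6480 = 40.01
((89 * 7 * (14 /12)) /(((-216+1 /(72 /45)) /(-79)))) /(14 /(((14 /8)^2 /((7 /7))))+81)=3.12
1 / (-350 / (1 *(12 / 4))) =-3 / 350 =-0.01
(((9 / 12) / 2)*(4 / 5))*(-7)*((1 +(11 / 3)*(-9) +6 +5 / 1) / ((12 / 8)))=147 / 5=29.40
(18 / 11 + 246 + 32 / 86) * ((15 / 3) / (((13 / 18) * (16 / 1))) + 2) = 603.33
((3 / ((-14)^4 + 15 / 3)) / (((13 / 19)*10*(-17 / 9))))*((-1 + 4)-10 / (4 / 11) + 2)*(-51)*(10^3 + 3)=-514539 / 73996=-6.95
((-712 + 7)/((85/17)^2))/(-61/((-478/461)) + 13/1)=-22466/57225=-0.39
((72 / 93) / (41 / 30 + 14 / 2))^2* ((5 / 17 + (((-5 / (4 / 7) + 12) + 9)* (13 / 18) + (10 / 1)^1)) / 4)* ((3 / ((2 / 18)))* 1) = 1138649400 / 1029247337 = 1.11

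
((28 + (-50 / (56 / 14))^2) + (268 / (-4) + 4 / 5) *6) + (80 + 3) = -2599 / 20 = -129.95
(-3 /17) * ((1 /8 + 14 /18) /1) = -65 /408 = -0.16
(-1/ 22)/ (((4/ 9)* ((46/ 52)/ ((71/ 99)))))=-923/ 11132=-0.08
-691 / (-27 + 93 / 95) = 26.56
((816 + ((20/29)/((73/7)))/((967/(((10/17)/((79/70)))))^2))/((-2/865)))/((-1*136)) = 157511444776742829755/60698051935658629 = 2595.00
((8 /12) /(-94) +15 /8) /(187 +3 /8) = 2107 /211359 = 0.01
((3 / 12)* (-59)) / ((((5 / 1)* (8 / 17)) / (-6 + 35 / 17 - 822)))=828419 / 160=5177.62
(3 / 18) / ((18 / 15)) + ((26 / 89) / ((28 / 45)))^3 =4219858295 / 17409914424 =0.24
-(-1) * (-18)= -18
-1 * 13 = -13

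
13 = 13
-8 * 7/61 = -56/61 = -0.92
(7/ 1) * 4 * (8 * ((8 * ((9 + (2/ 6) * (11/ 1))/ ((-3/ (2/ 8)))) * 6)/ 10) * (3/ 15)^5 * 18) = -102144/ 15625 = -6.54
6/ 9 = 2/ 3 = 0.67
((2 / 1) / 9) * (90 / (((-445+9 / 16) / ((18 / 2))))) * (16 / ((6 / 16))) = -17.28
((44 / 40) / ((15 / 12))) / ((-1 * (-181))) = 22 / 4525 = 0.00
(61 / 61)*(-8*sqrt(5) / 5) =-8*sqrt(5) / 5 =-3.58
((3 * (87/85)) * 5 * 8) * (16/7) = 33408/119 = 280.74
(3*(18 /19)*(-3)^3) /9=-162 /19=-8.53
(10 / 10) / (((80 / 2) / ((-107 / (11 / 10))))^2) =11449 / 1936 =5.91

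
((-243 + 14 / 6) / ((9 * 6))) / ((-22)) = 361 / 1782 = 0.20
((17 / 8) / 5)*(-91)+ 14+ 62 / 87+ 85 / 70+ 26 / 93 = -5655771 / 251720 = -22.47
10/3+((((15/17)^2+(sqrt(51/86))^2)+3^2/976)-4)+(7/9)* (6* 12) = 2063614657/36386256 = 56.71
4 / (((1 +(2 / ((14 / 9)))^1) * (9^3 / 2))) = 0.00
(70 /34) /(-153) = -35 /2601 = -0.01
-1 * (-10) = 10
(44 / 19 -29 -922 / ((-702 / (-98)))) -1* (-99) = -376108 / 6669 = -56.40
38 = 38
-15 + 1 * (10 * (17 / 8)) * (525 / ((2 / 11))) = 61344.38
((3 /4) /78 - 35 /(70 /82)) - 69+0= -11439 /104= -109.99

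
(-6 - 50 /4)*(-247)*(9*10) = 411255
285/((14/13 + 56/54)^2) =35112285/550564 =63.78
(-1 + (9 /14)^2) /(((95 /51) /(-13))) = 15249 /3724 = 4.09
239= 239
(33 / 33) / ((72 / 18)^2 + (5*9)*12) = 1 / 556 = 0.00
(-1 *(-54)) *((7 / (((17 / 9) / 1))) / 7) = 486 / 17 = 28.59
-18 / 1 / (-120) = 3 / 20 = 0.15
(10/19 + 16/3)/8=167/228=0.73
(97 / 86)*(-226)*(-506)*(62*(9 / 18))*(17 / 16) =1461441091 / 344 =4248375.26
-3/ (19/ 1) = -3/ 19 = -0.16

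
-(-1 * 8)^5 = 32768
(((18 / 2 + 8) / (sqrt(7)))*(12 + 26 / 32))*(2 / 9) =3485*sqrt(7) / 504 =18.29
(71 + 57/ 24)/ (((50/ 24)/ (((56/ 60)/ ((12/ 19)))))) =78071/ 1500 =52.05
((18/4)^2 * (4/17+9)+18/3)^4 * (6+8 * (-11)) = -1216693267822265625/10690688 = -113808696673.43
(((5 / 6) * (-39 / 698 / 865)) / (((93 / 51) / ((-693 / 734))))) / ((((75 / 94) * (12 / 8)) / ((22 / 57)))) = 8797789 / 978845508825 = 0.00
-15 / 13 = -1.15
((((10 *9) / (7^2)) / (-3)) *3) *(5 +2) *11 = -990 / 7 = -141.43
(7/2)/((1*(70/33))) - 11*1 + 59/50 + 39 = 3083/100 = 30.83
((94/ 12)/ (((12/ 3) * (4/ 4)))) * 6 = 47/ 4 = 11.75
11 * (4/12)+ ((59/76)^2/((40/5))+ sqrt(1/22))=sqrt(22)/22+ 518731/138624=3.96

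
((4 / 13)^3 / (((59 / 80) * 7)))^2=26214400 / 823303984321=0.00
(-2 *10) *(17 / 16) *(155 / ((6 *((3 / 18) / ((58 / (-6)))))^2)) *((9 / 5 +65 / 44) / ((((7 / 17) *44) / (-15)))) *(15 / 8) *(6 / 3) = 97006932125 / 30976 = 3131680.40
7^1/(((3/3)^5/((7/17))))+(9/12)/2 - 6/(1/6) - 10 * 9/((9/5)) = -11253/136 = -82.74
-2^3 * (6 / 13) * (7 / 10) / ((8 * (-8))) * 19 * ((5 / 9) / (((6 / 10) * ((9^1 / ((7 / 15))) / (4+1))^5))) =11176655 / 13430576952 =0.00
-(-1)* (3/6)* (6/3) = 1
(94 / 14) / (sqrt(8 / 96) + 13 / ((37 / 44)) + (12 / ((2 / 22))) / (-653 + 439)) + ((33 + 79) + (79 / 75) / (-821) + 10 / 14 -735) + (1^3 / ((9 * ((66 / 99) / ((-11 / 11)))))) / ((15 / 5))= -66615818779286051671 / 107118327949249050 -1473326014 * sqrt(3) / 289939986329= -621.90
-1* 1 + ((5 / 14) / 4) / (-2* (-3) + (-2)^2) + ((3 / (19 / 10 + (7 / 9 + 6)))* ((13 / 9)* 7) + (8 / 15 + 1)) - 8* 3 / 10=2148899 / 1312080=1.64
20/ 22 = 10/ 11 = 0.91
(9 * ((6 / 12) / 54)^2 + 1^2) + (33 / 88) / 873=125863 / 125712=1.00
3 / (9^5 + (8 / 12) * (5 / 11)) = 99 / 1948627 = 0.00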